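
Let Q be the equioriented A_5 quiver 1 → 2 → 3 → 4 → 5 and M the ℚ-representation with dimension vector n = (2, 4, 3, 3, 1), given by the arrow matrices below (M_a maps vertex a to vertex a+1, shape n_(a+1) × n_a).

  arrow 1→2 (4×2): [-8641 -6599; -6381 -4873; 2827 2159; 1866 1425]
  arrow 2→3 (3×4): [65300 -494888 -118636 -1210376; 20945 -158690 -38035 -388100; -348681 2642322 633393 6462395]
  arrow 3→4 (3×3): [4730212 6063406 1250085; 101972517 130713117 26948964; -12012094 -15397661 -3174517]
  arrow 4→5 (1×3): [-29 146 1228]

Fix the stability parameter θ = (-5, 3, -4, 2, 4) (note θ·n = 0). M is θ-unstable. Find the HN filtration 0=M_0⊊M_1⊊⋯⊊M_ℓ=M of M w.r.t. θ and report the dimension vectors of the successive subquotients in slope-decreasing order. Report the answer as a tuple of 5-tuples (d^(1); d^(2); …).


Interval decomposition of M: I[1,2], I[1,5], I[2,2], I[2,4], I[3,4].
HN type (ℓ=6): μ^(1)=4; μ^(2)=3; μ^(3)=2; μ^(4)=-1/2; μ^(5)=-4; μ^(6)=-5

((0, 0, 0, 0, 1); (0, 2, 0, 0, 0); (0, 0, 0, 3, 0); (0, 2, 2, 0, 0); (0, 0, 1, 0, 0); (2, 0, 0, 0, 0))


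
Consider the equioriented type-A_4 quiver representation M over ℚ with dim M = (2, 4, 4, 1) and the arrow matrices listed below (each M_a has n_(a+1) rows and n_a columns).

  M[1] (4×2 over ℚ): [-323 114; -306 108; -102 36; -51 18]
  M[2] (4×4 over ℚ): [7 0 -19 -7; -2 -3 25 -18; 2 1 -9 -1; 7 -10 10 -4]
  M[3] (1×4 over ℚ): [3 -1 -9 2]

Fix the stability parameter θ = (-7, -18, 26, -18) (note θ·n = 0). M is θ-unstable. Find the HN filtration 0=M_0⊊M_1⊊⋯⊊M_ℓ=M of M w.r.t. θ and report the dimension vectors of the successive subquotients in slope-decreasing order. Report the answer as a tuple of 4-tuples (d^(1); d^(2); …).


Via rank(M_{q-1}∘⋯∘M_p): M ≅ I[1,1], I[1,4], I[2,3]^3.
μ_θ-semistable layers: μ^(1)=26; μ^(2)=4; μ^(3)=-7; μ^(4)=-25/2; μ^(5)=-18

((0, 0, 3, 0); (0, 0, 1, 1); (1, 0, 0, 0); (1, 1, 0, 0); (0, 3, 0, 0))


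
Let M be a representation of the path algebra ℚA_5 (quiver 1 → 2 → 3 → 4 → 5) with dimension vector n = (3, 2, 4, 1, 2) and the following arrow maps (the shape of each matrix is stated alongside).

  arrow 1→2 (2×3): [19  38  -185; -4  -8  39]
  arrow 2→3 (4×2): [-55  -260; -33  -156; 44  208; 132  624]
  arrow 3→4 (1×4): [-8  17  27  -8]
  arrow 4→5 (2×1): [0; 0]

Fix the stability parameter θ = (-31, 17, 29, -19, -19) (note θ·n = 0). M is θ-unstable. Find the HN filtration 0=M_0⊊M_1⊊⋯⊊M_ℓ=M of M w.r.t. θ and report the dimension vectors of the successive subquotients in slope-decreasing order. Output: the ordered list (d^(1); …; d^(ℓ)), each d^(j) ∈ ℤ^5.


Interval decomposition of M: I[1,1], I[1,2], I[1,4], I[3,3]^3, I[5,5]^2.
HN type (ℓ=5): μ^(1)=29; μ^(2)=17; μ^(3)=9; μ^(4)=-19; μ^(5)=-31

((0, 0, 3, 0, 0); (0, 1, 0, 0, 0); (0, 1, 1, 1, 0); (0, 0, 0, 0, 2); (3, 0, 0, 0, 0))


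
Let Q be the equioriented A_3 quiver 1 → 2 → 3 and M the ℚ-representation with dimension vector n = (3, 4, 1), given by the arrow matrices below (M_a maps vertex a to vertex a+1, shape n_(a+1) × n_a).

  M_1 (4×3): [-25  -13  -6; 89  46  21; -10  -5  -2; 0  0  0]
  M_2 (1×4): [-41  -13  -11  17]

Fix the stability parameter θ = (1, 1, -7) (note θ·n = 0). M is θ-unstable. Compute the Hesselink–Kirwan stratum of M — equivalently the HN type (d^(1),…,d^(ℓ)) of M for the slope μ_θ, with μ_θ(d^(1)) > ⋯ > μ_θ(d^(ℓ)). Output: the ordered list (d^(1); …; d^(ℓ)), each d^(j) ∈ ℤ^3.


Barcode: M ≅ I[1,2]^2, I[1,3], I[2,2]. HN layers by μ_θ (2 steps, strictly decreasing):
  μ^(1)=1; μ^(2)=-5/3

((2, 3, 0); (1, 1, 1))


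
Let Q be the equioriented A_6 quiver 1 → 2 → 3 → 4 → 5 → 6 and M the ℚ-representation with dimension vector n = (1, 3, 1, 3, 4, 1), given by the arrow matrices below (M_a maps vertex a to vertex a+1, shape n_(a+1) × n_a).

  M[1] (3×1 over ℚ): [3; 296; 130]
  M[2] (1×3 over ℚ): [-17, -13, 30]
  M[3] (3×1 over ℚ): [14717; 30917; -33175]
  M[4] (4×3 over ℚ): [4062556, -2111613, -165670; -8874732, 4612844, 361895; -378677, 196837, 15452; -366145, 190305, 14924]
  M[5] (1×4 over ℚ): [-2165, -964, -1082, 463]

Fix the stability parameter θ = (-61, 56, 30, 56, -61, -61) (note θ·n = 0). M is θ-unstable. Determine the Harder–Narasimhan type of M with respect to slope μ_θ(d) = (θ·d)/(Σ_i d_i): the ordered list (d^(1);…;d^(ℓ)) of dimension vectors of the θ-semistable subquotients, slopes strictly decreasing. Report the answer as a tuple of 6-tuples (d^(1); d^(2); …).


Barcode: M ≅ I[1,6], I[2,2]^2, I[4,5]^2, I[5,5]. HN layers by μ_θ (4 steps, strictly decreasing):
  μ^(1)=56; μ^(2)=4; μ^(3)=-5/2; μ^(4)=-61

((0, 2, 0, 0, 0, 0); (0, 1, 1, 1, 1, 1); (0, 0, 0, 2, 2, 0); (1, 0, 0, 0, 1, 0))


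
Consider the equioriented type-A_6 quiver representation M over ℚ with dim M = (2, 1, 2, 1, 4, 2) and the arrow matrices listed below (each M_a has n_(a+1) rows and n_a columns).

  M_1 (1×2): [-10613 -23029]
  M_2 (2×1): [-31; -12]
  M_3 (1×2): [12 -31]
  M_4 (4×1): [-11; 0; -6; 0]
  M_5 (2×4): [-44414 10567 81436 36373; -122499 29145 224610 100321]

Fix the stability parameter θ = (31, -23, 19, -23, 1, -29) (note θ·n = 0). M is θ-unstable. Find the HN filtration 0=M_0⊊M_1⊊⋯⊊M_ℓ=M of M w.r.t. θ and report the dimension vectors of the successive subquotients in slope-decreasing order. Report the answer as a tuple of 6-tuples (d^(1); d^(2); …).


Interval decomposition of M: I[1,1], I[1,3], I[3,6], I[5,5]^2, I[5,6].
HN type (ℓ=6): μ^(1)=31; μ^(2)=19; μ^(3)=4; μ^(4)=1; μ^(5)=-8; μ^(6)=-14

((1, 0, 0, 0, 0, 0); (0, 0, 1, 0, 0, 0); (1, 1, 0, 0, 0, 0); (0, 0, 0, 0, 2, 0); (0, 0, 1, 1, 1, 1); (0, 0, 0, 0, 1, 1))


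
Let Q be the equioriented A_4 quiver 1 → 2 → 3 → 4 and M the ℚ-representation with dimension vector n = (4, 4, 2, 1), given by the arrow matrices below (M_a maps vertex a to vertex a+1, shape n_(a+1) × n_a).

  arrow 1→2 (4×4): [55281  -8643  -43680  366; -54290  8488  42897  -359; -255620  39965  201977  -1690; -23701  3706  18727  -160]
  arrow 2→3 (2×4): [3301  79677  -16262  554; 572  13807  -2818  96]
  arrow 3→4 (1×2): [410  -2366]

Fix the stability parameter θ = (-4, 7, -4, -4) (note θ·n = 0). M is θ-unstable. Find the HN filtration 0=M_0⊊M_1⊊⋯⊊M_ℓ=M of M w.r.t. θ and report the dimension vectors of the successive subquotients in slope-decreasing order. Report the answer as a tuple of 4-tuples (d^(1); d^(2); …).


Interval decomposition of M: I[1,1], I[1,2], I[1,3], I[1,4], I[2,2].
HN type (ℓ=4): μ^(1)=7; μ^(2)=3/2; μ^(3)=-1/3; μ^(4)=-4

((0, 2, 0, 0); (0, 1, 1, 0); (0, 1, 1, 1); (4, 0, 0, 0))


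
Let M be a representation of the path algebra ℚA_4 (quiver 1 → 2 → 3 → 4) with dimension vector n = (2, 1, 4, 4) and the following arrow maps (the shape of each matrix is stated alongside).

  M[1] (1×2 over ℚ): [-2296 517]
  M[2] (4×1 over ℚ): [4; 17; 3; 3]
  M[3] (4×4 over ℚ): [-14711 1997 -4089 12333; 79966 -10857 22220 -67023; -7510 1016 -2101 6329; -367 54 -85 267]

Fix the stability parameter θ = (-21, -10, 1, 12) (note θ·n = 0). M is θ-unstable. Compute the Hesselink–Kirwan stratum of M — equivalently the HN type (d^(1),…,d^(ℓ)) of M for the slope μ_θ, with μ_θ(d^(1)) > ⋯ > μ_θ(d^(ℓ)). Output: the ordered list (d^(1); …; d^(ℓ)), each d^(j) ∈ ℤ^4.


Interval decomposition of M: I[1,1], I[1,4], I[3,4]^3.
HN type (ℓ=4): μ^(1)=12; μ^(2)=1; μ^(3)=-10; μ^(4)=-21

((0, 0, 0, 4); (0, 0, 4, 0); (0, 1, 0, 0); (2, 0, 0, 0))


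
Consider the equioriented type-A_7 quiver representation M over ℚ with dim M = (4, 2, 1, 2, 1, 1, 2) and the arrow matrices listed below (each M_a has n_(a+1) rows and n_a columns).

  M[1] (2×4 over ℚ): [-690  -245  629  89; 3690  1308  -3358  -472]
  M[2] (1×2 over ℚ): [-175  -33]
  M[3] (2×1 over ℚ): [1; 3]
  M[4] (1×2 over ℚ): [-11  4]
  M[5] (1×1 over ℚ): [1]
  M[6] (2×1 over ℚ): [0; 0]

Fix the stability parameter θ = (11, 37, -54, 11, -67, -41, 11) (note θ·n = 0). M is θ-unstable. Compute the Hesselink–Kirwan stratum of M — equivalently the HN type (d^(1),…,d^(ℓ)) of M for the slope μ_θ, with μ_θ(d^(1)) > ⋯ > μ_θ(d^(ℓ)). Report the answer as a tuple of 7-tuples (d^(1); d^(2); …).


Via rank(M_{q-1}∘⋯∘M_p): M ≅ I[1,1]^2, I[1,2], I[1,6], I[4,4], I[7,7]^2.
μ_θ-semistable layers: μ^(1)=37; μ^(2)=11; μ^(3)=-103/6

((0, 1, 0, 0, 0, 0, 0); (3, 0, 0, 1, 0, 0, 2); (1, 1, 1, 1, 1, 1, 0))


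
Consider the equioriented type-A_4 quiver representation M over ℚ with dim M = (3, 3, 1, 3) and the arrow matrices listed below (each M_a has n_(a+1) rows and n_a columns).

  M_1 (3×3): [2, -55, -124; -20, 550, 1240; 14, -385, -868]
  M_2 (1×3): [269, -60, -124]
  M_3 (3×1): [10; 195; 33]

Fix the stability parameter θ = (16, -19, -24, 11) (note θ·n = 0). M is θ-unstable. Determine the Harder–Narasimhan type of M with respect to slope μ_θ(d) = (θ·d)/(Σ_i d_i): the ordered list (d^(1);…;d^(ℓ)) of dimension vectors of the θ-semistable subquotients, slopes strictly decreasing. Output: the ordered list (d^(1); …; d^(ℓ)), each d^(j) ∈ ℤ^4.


Barcode: M ≅ I[1,1]^2, I[1,4], I[2,2]^2, I[4,4]^2. HN layers by μ_θ (4 steps, strictly decreasing):
  μ^(1)=16; μ^(2)=11; μ^(3)=-9; μ^(4)=-19

((2, 0, 0, 0); (0, 0, 0, 3); (1, 1, 1, 0); (0, 2, 0, 0))


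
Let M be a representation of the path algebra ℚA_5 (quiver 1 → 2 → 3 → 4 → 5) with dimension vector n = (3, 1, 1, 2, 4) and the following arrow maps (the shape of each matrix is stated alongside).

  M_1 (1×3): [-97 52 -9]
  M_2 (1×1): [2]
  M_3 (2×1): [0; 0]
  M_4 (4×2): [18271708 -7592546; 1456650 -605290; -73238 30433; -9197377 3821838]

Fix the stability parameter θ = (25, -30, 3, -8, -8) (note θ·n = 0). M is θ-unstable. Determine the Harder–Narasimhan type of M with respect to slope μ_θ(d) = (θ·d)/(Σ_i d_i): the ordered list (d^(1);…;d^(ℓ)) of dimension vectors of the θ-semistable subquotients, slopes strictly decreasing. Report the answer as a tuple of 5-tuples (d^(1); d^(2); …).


Via rank(M_{q-1}∘⋯∘M_p): M ≅ I[1,1]^2, I[1,3], I[4,5]^2, I[5,5]^2.
μ_θ-semistable layers: μ^(1)=25; μ^(2)=3; μ^(3)=-5/2; μ^(4)=-8

((2, 0, 0, 0, 0); (0, 0, 1, 0, 0); (1, 1, 0, 0, 0); (0, 0, 0, 2, 4))


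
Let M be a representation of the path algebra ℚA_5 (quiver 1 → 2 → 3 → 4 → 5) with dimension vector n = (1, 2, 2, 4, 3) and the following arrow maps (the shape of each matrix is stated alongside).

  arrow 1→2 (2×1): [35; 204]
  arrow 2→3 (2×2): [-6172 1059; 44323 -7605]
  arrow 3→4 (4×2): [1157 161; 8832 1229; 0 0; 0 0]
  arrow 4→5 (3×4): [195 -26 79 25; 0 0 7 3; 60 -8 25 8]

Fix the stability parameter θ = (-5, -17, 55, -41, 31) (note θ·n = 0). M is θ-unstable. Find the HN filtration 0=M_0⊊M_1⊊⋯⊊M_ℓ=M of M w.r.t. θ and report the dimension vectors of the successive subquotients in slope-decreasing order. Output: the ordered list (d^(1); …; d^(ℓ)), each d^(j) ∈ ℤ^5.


Via rank(M_{q-1}∘⋯∘M_p): M ≅ I[1,5], I[2,4], I[4,5]^2.
μ_θ-semistable layers: μ^(1)=31; μ^(2)=7; μ^(3)=-11; μ^(4)=-17; μ^(5)=-41

((0, 0, 0, 0, 3); (0, 0, 2, 2, 0); (1, 1, 0, 0, 0); (0, 1, 0, 0, 0); (0, 0, 0, 2, 0))


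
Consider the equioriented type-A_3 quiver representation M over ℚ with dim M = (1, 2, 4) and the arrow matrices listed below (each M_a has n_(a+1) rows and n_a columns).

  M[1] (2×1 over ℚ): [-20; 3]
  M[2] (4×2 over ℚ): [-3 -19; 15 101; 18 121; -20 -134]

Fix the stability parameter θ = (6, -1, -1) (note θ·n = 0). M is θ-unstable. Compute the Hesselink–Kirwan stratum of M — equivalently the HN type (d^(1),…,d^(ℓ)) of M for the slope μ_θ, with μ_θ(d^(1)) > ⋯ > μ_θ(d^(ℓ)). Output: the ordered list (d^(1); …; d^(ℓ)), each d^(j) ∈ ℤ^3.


Barcode: M ≅ I[1,3], I[2,3], I[3,3]^2. HN layers by μ_θ (2 steps, strictly decreasing):
  μ^(1)=4/3; μ^(2)=-1

((1, 1, 1); (0, 1, 3))


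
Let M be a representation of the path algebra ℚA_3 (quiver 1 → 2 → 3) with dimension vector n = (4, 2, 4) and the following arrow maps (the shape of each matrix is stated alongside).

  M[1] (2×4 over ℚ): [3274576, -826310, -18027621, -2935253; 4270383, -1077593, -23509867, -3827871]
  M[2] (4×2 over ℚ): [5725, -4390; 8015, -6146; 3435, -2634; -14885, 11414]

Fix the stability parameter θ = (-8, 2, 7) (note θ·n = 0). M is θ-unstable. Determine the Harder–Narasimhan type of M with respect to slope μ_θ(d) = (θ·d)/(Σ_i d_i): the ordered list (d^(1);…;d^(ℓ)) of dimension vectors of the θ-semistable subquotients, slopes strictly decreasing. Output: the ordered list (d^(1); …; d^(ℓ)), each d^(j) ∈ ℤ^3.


Via rank(M_{q-1}∘⋯∘M_p): M ≅ I[1,1]^2, I[1,2], I[1,3], I[3,3]^3.
μ_θ-semistable layers: μ^(1)=7; μ^(2)=2; μ^(3)=-8

((0, 0, 4); (0, 2, 0); (4, 0, 0))


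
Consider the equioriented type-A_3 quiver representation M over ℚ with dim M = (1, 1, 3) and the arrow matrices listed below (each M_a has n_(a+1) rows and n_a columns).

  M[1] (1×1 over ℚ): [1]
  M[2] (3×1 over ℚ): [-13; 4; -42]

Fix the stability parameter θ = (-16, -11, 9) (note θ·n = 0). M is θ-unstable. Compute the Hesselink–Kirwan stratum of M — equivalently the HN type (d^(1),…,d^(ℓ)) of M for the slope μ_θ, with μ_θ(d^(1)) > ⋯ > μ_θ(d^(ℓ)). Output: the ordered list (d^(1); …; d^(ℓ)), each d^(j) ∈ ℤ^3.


Via rank(M_{q-1}∘⋯∘M_p): M ≅ I[1,3], I[3,3]^2.
μ_θ-semistable layers: μ^(1)=9; μ^(2)=-11; μ^(3)=-16

((0, 0, 3); (0, 1, 0); (1, 0, 0))


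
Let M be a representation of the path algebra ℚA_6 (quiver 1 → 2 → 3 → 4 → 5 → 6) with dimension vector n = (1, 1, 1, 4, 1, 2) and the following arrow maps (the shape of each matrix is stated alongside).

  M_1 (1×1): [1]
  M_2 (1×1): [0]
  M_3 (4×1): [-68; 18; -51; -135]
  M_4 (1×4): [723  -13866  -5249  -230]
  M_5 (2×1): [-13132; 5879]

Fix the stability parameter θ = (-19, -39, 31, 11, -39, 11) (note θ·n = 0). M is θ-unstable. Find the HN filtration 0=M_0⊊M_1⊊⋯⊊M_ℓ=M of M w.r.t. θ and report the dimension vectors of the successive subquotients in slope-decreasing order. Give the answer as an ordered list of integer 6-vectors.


Via rank(M_{q-1}∘⋯∘M_p): M ≅ I[1,2], I[3,6], I[4,4]^3, I[6,6].
μ_θ-semistable layers: μ^(1)=11; μ^(2)=1; μ^(3)=-29

((0, 0, 0, 3, 0, 2); (0, 0, 1, 1, 1, 0); (1, 1, 0, 0, 0, 0))


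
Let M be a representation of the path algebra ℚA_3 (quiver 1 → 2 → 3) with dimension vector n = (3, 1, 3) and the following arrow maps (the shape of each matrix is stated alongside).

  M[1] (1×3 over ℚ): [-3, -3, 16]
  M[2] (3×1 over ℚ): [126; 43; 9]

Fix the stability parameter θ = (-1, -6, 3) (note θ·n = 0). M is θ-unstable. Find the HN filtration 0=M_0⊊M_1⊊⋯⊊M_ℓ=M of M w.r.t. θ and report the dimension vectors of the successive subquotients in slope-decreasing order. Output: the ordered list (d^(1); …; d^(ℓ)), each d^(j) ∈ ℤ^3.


Barcode: M ≅ I[1,1]^2, I[1,3], I[3,3]^2. HN layers by μ_θ (3 steps, strictly decreasing):
  μ^(1)=3; μ^(2)=-1; μ^(3)=-7/2

((0, 0, 3); (2, 0, 0); (1, 1, 0))


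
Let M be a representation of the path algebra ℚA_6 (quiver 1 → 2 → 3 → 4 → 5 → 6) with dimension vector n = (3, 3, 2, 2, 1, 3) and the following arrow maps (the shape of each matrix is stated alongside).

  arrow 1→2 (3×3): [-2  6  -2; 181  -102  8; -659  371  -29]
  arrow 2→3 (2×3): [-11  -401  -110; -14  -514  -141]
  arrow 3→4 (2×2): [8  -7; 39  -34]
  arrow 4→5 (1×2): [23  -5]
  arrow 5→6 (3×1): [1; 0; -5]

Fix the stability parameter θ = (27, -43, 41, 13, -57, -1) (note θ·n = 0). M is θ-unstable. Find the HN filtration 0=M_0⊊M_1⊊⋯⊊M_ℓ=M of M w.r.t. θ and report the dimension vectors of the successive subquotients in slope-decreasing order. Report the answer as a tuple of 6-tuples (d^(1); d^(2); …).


Barcode: M ≅ I[1,2], I[1,4], I[1,6], I[6,6]^2. HN layers by μ_θ (3 steps, strictly decreasing):
  μ^(1)=27; μ^(2)=-1; μ^(3)=-8

((0, 0, 1, 1, 0, 0); (0, 0, 1, 1, 1, 3); (3, 3, 0, 0, 0, 0))


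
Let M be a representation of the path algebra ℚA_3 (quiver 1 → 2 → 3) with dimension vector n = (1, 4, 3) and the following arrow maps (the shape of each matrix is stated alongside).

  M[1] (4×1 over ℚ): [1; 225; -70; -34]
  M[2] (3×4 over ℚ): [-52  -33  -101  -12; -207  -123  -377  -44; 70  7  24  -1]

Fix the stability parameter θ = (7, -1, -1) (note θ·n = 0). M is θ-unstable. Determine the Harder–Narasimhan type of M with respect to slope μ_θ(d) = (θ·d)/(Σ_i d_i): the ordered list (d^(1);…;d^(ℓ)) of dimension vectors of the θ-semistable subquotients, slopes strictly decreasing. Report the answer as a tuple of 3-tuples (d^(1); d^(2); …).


Interval decomposition of M: I[1,3], I[2,2], I[2,3]^2.
HN type (ℓ=2): μ^(1)=5/3; μ^(2)=-1

((1, 1, 1); (0, 3, 2))


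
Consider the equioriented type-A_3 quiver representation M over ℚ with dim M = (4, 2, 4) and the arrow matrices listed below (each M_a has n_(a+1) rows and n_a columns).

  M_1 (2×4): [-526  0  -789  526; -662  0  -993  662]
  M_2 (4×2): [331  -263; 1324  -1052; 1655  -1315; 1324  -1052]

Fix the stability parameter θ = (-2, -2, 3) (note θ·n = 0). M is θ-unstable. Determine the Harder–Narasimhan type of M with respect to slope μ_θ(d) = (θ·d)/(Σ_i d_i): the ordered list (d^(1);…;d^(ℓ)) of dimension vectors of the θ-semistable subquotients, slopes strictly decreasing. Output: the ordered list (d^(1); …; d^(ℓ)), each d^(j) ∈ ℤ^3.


Barcode: M ≅ I[1,1]^3, I[1,2], I[2,3], I[3,3]^3. HN layers by μ_θ (2 steps, strictly decreasing):
  μ^(1)=3; μ^(2)=-2

((0, 0, 4); (4, 2, 0))


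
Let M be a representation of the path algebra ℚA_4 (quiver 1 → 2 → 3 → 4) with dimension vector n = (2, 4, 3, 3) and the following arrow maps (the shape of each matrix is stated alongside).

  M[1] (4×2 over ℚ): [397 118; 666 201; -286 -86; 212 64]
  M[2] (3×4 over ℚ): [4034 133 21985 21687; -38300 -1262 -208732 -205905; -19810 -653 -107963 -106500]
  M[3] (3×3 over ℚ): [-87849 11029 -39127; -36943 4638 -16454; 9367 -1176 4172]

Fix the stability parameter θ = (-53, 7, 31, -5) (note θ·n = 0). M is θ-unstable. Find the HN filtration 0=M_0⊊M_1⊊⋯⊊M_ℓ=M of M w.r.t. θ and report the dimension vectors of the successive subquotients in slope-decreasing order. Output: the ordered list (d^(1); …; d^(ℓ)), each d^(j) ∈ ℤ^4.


Interval decomposition of M: I[1,2], I[1,4], I[2,2], I[2,3], I[3,4], I[4,4].
HN type (ℓ=5): μ^(1)=31; μ^(2)=13; μ^(3)=7; μ^(4)=-5; μ^(5)=-53

((0, 0, 1, 0); (0, 0, 2, 2); (0, 4, 0, 0); (0, 0, 0, 1); (2, 0, 0, 0))


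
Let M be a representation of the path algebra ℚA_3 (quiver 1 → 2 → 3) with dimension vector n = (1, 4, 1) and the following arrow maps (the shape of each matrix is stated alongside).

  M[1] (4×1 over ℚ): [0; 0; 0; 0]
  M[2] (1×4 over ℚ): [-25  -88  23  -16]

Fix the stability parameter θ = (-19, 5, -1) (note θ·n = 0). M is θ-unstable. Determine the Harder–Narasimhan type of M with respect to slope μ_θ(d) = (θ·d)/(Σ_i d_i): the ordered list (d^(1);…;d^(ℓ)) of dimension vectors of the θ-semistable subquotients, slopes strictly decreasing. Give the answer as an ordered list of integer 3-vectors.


Barcode: M ≅ I[1,1], I[2,2]^3, I[2,3]. HN layers by μ_θ (3 steps, strictly decreasing):
  μ^(1)=5; μ^(2)=2; μ^(3)=-19

((0, 3, 0); (0, 1, 1); (1, 0, 0))


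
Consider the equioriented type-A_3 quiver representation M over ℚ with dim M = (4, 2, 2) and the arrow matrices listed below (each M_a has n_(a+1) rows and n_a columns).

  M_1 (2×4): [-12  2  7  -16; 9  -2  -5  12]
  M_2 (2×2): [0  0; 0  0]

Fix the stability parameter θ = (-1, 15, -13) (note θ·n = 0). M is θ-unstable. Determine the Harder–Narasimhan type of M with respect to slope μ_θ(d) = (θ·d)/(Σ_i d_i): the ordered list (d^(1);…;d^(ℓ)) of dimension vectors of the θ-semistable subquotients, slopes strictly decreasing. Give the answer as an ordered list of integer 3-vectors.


Interval decomposition of M: I[1,1]^2, I[1,2]^2, I[3,3]^2.
HN type (ℓ=3): μ^(1)=15; μ^(2)=-1; μ^(3)=-13

((0, 2, 0); (4, 0, 0); (0, 0, 2))


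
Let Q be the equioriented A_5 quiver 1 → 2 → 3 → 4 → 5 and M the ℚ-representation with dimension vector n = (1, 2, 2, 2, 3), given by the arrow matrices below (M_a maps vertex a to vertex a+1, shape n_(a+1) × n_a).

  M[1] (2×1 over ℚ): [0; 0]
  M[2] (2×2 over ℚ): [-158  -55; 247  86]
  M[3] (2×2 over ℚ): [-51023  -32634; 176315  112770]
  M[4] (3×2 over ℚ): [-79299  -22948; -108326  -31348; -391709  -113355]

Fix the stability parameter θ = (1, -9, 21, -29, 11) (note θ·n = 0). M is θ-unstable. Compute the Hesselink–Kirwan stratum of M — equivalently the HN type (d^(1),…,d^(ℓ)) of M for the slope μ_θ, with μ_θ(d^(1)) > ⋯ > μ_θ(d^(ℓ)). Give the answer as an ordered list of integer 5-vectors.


Interval decomposition of M: I[1,1], I[2,3], I[2,5], I[4,5], I[5,5].
HN type (ℓ=6): μ^(1)=21; μ^(2)=11; μ^(3)=1; μ^(4)=-4; μ^(5)=-9; μ^(6)=-29

((0, 0, 1, 0, 0); (0, 0, 0, 0, 3); (1, 0, 0, 0, 0); (0, 0, 1, 1, 0); (0, 2, 0, 0, 0); (0, 0, 0, 1, 0))


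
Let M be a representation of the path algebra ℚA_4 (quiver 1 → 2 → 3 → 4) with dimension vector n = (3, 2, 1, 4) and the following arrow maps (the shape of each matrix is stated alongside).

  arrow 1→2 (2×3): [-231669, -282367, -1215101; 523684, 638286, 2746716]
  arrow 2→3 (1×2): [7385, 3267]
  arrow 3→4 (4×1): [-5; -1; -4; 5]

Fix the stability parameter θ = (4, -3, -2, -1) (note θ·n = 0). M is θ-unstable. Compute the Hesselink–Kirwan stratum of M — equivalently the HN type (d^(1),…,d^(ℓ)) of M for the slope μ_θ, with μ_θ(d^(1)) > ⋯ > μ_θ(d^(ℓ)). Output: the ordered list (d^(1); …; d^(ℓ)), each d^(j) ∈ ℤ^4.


Via rank(M_{q-1}∘⋯∘M_p): M ≅ I[1,1], I[1,2], I[1,4], I[4,4]^3.
μ_θ-semistable layers: μ^(1)=4; μ^(2)=1/2; μ^(3)=-1/2; μ^(4)=-1

((1, 0, 0, 0); (1, 1, 0, 0); (1, 1, 1, 1); (0, 0, 0, 3))


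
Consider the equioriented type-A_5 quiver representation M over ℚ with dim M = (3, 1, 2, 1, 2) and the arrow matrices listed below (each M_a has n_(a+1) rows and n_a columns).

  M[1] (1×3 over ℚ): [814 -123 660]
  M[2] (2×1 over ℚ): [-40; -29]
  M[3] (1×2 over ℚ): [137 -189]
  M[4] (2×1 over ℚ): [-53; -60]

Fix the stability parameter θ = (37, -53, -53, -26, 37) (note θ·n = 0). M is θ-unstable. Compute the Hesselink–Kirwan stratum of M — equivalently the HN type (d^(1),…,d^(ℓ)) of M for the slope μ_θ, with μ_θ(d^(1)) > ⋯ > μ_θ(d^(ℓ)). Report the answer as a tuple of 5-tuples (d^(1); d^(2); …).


Barcode: M ≅ I[1,1]^2, I[1,5], I[3,3], I[5,5]. HN layers by μ_θ (3 steps, strictly decreasing):
  μ^(1)=37; μ^(2)=-95/4; μ^(3)=-53

((2, 0, 0, 0, 2); (1, 1, 1, 1, 0); (0, 0, 1, 0, 0))


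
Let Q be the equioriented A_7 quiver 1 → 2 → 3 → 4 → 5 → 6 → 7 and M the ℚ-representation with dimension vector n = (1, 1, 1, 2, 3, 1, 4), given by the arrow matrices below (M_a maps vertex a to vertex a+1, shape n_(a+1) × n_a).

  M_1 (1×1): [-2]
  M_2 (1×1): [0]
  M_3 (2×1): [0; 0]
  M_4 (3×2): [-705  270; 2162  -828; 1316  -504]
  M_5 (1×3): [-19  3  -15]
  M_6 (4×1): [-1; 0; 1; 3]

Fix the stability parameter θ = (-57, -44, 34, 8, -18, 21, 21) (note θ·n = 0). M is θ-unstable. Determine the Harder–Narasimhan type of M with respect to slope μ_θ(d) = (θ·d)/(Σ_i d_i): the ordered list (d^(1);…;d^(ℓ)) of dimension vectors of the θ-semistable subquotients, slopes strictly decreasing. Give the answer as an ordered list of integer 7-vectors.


Barcode: M ≅ I[1,2], I[3,3], I[4,4], I[4,7], I[5,5]^2, I[7,7]^3. HN layers by μ_θ (7 steps, strictly decreasing):
  μ^(1)=34; μ^(2)=21; μ^(3)=8; μ^(4)=-5; μ^(5)=-18; μ^(6)=-44; μ^(7)=-57

((0, 0, 1, 0, 0, 0, 0); (0, 0, 0, 0, 0, 1, 4); (0, 0, 0, 1, 0, 0, 0); (0, 0, 0, 1, 1, 0, 0); (0, 0, 0, 0, 2, 0, 0); (0, 1, 0, 0, 0, 0, 0); (1, 0, 0, 0, 0, 0, 0))


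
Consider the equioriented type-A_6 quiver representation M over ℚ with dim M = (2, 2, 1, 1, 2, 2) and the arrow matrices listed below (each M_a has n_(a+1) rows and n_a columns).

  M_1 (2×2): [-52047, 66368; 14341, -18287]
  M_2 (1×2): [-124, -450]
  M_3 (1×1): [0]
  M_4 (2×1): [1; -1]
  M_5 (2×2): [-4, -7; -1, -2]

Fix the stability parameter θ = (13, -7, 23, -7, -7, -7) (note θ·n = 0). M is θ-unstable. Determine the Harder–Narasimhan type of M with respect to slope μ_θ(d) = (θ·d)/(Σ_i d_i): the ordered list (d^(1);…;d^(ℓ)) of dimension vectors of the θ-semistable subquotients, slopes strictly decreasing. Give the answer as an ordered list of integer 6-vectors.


Interval decomposition of M: I[1,2], I[1,3], I[4,6], I[5,6].
HN type (ℓ=3): μ^(1)=23; μ^(2)=3; μ^(3)=-7

((0, 0, 1, 0, 0, 0); (2, 2, 0, 0, 0, 0); (0, 0, 0, 1, 2, 2))


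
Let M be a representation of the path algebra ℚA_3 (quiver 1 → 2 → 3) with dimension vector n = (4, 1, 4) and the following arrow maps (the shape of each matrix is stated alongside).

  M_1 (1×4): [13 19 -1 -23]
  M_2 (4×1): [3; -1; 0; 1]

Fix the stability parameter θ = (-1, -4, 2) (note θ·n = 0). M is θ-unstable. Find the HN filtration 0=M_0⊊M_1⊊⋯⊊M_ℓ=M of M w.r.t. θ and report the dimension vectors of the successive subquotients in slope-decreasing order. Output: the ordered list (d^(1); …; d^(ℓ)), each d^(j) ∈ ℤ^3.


Barcode: M ≅ I[1,1]^3, I[1,3], I[3,3]^3. HN layers by μ_θ (3 steps, strictly decreasing):
  μ^(1)=2; μ^(2)=-1; μ^(3)=-5/2

((0, 0, 4); (3, 0, 0); (1, 1, 0))


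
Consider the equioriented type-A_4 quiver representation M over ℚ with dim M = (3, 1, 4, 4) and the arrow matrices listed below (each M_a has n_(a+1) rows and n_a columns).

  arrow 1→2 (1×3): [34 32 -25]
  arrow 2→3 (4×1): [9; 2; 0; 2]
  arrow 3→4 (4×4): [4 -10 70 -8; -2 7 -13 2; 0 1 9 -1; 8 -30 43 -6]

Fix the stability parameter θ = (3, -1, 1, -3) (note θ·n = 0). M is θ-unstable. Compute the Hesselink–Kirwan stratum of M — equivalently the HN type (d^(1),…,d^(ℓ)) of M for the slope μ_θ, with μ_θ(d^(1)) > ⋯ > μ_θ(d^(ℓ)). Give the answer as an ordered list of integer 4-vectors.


Via rank(M_{q-1}∘⋯∘M_p): M ≅ I[1,1]^2, I[1,3], I[3,4]^3, I[4,4].
μ_θ-semistable layers: μ^(1)=3; μ^(2)=1; μ^(3)=-1; μ^(4)=-3

((2, 0, 0, 0); (1, 1, 1, 0); (0, 0, 3, 3); (0, 0, 0, 1))


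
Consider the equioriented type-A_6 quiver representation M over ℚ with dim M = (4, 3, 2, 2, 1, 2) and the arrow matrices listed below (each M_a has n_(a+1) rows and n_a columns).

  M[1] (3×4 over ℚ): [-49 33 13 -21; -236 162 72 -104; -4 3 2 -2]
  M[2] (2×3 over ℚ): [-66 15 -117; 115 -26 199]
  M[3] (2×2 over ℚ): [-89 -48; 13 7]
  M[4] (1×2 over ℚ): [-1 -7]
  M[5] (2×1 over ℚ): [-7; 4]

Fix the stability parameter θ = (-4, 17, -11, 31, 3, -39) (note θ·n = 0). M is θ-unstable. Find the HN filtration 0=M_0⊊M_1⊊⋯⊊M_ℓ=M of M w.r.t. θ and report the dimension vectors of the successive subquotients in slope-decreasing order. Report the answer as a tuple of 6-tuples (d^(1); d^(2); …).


Via rank(M_{q-1}∘⋯∘M_p): M ≅ I[1,1]^2, I[1,4], I[1,6], I[2,2], I[6,6].
μ_θ-semistable layers: μ^(1)=31; μ^(2)=17; μ^(3)=3; μ^(4)=1/5; μ^(5)=-4; μ^(6)=-39

((0, 0, 0, 1, 0, 0); (0, 1, 0, 0, 0, 0); (0, 1, 1, 0, 0, 0); (0, 1, 1, 1, 1, 1); (4, 0, 0, 0, 0, 0); (0, 0, 0, 0, 0, 1))


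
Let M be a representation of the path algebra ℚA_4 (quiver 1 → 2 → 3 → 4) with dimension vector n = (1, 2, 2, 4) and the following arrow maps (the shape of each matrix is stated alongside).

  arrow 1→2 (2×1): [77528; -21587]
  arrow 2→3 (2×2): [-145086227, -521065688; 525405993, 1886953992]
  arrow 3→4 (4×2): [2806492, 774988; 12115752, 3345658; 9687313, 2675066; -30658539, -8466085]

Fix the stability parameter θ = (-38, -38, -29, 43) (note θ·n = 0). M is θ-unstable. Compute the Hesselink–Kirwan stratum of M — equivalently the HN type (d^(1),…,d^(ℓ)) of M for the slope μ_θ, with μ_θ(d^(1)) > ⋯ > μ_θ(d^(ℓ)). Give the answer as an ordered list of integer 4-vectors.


Barcode: M ≅ I[1,2], I[2,4], I[3,4], I[4,4]^2. HN layers by μ_θ (3 steps, strictly decreasing):
  μ^(1)=43; μ^(2)=-29; μ^(3)=-38

((0, 0, 0, 4); (0, 0, 2, 0); (1, 2, 0, 0))


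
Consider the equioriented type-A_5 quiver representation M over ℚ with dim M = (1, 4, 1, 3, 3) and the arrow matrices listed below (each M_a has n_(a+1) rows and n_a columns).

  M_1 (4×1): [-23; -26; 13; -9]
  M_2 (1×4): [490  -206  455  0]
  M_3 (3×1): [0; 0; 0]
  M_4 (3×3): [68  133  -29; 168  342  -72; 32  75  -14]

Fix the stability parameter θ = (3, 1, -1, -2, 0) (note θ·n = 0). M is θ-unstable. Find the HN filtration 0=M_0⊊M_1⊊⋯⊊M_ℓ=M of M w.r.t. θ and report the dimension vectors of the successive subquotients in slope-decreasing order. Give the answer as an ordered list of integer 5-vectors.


Barcode: M ≅ I[1,3], I[2,2]^3, I[4,5]^3. HN layers by μ_θ (3 steps, strictly decreasing):
  μ^(1)=1; μ^(2)=0; μ^(3)=-2

((1, 4, 1, 0, 0); (0, 0, 0, 0, 3); (0, 0, 0, 3, 0))


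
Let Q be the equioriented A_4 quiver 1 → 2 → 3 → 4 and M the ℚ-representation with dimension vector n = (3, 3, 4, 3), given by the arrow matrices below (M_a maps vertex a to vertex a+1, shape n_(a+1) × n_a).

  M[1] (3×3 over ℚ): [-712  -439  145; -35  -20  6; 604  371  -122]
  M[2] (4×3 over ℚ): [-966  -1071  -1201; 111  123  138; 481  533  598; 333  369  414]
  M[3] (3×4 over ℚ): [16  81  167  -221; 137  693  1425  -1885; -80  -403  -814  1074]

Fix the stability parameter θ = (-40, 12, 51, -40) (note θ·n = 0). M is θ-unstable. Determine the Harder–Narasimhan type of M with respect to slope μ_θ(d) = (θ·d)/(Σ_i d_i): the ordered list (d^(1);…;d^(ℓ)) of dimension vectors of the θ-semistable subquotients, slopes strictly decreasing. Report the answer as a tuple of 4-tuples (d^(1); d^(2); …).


Interval decomposition of M: I[1,2], I[1,4]^2, I[3,3], I[3,4].
HN type (ℓ=5): μ^(1)=51; μ^(2)=12; μ^(3)=23/3; μ^(4)=11/2; μ^(5)=-40

((0, 0, 1, 0); (0, 1, 0, 0); (0, 2, 2, 2); (0, 0, 1, 1); (3, 0, 0, 0))


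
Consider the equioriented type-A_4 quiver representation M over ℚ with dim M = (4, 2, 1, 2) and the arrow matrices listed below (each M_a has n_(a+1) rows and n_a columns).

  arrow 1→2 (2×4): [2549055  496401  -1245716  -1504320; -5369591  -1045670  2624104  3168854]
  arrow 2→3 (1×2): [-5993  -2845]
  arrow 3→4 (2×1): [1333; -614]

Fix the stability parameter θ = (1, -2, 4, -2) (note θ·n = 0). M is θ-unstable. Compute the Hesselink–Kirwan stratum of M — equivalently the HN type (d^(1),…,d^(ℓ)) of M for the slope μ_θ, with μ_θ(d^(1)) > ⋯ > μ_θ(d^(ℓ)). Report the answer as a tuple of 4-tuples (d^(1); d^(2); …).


Interval decomposition of M: I[1,1]^2, I[1,2], I[1,4], I[4,4].
HN type (ℓ=3): μ^(1)=1; μ^(2)=-1/2; μ^(3)=-2

((2, 0, 1, 1); (2, 2, 0, 0); (0, 0, 0, 1))


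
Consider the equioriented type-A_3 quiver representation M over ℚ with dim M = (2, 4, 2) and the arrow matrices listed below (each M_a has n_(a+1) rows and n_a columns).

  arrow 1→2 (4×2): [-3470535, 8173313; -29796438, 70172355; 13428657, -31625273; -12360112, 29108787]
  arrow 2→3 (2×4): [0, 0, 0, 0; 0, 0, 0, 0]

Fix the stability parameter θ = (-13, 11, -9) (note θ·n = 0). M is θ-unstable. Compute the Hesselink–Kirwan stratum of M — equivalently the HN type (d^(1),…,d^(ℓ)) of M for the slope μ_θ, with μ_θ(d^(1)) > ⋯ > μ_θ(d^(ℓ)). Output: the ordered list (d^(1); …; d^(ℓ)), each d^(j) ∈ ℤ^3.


Via rank(M_{q-1}∘⋯∘M_p): M ≅ I[1,2]^2, I[2,2]^2, I[3,3]^2.
μ_θ-semistable layers: μ^(1)=11; μ^(2)=-9; μ^(3)=-13

((0, 4, 0); (0, 0, 2); (2, 0, 0))


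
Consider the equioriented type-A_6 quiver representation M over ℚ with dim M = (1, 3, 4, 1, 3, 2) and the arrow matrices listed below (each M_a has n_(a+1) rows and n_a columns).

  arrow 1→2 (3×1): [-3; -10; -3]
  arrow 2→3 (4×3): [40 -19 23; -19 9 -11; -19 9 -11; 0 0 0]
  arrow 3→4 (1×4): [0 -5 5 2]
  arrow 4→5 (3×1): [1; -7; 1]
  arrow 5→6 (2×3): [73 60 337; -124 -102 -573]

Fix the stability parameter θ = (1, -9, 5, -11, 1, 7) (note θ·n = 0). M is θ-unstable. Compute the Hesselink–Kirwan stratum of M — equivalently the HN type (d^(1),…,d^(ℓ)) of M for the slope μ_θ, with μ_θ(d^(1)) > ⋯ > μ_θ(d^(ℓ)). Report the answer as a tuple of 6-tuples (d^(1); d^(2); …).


Barcode: M ≅ I[1,3], I[2,2], I[2,3], I[3,3], I[3,6], I[5,5], I[5,6]. HN layers by μ_θ (6 steps, strictly decreasing):
  μ^(1)=7; μ^(2)=5; μ^(3)=1; μ^(4)=-3; μ^(5)=-4; μ^(6)=-9

((0, 0, 0, 0, 0, 2); (0, 0, 3, 0, 0, 0); (0, 0, 0, 0, 3, 0); (0, 0, 1, 1, 0, 0); (1, 1, 0, 0, 0, 0); (0, 2, 0, 0, 0, 0))


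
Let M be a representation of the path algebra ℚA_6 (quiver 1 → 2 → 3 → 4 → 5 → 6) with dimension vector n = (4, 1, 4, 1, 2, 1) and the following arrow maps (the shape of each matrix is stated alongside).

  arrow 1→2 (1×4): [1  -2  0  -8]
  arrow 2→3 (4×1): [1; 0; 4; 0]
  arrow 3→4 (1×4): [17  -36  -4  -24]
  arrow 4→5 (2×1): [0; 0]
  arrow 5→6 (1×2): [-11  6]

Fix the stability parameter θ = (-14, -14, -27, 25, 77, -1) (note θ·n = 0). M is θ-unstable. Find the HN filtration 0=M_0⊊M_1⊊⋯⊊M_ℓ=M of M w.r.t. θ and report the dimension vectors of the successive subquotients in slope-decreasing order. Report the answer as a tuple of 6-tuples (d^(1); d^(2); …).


Via rank(M_{q-1}∘⋯∘M_p): M ≅ I[1,1]^3, I[1,4], I[3,3]^3, I[5,5], I[5,6].
μ_θ-semistable layers: μ^(1)=77; μ^(2)=38; μ^(3)=25; μ^(4)=-14; μ^(5)=-55/3; μ^(6)=-27

((0, 0, 0, 0, 1, 0); (0, 0, 0, 0, 1, 1); (0, 0, 0, 1, 0, 0); (3, 0, 0, 0, 0, 0); (1, 1, 1, 0, 0, 0); (0, 0, 3, 0, 0, 0))


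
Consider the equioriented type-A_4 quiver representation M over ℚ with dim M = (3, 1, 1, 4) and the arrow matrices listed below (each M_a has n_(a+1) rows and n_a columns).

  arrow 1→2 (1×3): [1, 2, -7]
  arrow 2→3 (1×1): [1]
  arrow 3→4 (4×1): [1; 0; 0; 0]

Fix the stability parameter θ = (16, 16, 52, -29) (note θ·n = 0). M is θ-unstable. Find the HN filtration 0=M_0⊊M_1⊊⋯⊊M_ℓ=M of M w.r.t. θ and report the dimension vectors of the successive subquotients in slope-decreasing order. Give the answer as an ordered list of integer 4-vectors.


Barcode: M ≅ I[1,1]^2, I[1,4], I[4,4]^3. HN layers by μ_θ (3 steps, strictly decreasing):
  μ^(1)=16; μ^(2)=55/4; μ^(3)=-29

((2, 0, 0, 0); (1, 1, 1, 1); (0, 0, 0, 3))


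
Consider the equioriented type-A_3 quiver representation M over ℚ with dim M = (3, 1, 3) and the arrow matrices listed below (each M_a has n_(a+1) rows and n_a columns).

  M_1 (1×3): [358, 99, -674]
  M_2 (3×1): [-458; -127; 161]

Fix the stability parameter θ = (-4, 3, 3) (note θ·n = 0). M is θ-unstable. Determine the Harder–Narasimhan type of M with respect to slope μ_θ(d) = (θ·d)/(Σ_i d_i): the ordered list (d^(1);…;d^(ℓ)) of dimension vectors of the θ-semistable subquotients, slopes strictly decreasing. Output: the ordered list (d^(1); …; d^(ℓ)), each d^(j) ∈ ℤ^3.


Via rank(M_{q-1}∘⋯∘M_p): M ≅ I[1,1]^2, I[1,3], I[3,3]^2.
μ_θ-semistable layers: μ^(1)=3; μ^(2)=-4

((0, 1, 3); (3, 0, 0))


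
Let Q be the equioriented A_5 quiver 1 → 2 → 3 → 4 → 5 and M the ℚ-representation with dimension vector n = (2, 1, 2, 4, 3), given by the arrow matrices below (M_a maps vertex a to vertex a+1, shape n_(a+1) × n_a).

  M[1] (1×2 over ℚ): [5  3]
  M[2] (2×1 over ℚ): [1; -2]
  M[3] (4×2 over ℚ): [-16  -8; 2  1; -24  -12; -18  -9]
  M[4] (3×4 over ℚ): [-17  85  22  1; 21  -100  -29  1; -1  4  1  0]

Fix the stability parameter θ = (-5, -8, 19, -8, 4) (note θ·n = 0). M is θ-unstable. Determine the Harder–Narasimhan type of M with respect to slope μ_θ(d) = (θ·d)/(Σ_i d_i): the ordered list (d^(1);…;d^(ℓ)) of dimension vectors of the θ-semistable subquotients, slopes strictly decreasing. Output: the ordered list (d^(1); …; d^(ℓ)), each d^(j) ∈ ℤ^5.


Barcode: M ≅ I[1,1], I[1,3], I[3,5], I[4,4], I[4,5]^2. HN layers by μ_θ (6 steps, strictly decreasing):
  μ^(1)=19; μ^(2)=5; μ^(3)=4; μ^(4)=-5; μ^(5)=-13/2; μ^(6)=-8

((0, 0, 1, 0, 0); (0, 0, 1, 1, 1); (0, 0, 0, 0, 2); (1, 0, 0, 0, 0); (1, 1, 0, 0, 0); (0, 0, 0, 3, 0))


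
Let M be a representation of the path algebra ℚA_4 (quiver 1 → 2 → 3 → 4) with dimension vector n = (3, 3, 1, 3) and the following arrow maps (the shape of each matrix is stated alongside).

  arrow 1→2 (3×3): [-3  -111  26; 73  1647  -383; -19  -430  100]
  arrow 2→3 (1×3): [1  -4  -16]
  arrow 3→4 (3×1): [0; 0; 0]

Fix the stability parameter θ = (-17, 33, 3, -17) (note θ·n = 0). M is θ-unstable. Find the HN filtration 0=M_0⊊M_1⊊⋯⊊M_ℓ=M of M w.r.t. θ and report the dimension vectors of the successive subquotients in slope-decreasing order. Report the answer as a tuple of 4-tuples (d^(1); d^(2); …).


Via rank(M_{q-1}∘⋯∘M_p): M ≅ I[1,2]^2, I[1,3], I[4,4]^3.
μ_θ-semistable layers: μ^(1)=33; μ^(2)=18; μ^(3)=-17

((0, 2, 0, 0); (0, 1, 1, 0); (3, 0, 0, 3))


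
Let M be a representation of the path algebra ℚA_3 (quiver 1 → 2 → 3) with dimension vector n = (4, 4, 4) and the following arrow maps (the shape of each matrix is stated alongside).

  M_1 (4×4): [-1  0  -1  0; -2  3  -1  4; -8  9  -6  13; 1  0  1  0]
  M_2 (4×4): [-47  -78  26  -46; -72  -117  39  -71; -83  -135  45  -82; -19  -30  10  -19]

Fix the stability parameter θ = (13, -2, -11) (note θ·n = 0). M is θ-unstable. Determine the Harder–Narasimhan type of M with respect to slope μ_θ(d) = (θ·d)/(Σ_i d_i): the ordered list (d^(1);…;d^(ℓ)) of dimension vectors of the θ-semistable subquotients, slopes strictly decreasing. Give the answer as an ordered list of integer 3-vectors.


Interval decomposition of M: I[1,1], I[1,2], I[1,3]^2, I[2,3], I[3,3].
HN type (ℓ=5): μ^(1)=13; μ^(2)=11/2; μ^(3)=0; μ^(4)=-13/2; μ^(5)=-11

((1, 0, 0); (1, 1, 0); (2, 2, 2); (0, 1, 1); (0, 0, 1))


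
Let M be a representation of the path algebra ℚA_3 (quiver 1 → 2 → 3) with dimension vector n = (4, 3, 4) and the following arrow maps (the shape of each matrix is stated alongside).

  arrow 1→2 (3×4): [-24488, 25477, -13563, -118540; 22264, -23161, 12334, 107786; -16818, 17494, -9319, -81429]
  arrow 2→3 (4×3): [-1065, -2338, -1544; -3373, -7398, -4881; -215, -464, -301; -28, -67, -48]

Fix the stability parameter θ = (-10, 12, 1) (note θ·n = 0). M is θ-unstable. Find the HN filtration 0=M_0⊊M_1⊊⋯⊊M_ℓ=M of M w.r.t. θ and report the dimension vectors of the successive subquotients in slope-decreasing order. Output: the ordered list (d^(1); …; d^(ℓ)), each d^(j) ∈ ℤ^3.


Via rank(M_{q-1}∘⋯∘M_p): M ≅ I[1,1], I[1,3]^3, I[3,3].
μ_θ-semistable layers: μ^(1)=13/2; μ^(2)=1; μ^(3)=-10

((0, 3, 3); (0, 0, 1); (4, 0, 0))


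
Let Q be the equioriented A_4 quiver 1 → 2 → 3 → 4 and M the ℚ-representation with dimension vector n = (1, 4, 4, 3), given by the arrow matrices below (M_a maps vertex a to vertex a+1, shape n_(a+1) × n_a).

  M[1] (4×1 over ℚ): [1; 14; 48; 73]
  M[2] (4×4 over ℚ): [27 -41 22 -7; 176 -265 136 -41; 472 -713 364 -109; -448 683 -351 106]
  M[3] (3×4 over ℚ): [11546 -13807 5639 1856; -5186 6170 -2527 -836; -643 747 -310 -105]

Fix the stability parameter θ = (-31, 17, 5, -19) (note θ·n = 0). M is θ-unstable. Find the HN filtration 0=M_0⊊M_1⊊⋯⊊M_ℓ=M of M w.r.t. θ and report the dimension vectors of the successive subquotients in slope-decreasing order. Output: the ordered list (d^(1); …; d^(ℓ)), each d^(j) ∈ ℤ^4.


Via rank(M_{q-1}∘⋯∘M_p): M ≅ I[1,4], I[2,2], I[2,4]^2, I[3,3].
μ_θ-semistable layers: μ^(1)=17; μ^(2)=5; μ^(3)=1; μ^(4)=-31

((0, 1, 0, 0); (0, 0, 1, 0); (0, 3, 3, 3); (1, 0, 0, 0))
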